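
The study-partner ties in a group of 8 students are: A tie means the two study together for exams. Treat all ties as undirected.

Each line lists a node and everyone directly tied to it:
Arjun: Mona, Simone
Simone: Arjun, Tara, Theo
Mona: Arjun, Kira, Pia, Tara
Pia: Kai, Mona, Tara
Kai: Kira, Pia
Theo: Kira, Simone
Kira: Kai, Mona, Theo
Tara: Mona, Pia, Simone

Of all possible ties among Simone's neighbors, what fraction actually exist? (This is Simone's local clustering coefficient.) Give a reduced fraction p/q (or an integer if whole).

0

Simone's neighbors: Arjun, Tara, and Theo (k = 3).
Possible neighbor pairs: C(3,2) = 3. Edges among them: none → e = 0.
Clustering(Simone) = 0/3 = 0.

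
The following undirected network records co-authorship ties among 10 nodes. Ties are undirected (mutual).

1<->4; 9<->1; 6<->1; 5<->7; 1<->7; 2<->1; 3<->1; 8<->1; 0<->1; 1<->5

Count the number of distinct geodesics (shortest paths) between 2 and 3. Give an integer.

The shortest distance is 2, and the only length-2 path is 2–1–3. So there is exactly 1 shortest path.

1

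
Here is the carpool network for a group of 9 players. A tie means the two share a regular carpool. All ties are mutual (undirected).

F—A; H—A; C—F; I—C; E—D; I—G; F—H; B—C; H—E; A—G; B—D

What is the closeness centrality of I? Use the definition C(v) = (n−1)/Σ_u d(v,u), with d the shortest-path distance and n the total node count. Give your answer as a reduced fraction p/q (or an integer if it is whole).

Distances from I: A:2, B:2, C:1, D:3, E:4, F:2, G:1, H:3. Sum = 18.
n = 9, so closeness = 8/18 = 4/9.

4/9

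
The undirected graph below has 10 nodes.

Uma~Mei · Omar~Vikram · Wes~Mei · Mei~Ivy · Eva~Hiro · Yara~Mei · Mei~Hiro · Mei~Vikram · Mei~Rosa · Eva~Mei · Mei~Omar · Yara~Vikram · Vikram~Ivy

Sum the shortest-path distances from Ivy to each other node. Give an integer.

Distances from Ivy: Eva:2, Hiro:2, Mei:1, Omar:2, Rosa:2, Uma:2, Vikram:1, Wes:2, Yara:2.
Sum = 2 + 2 + 1 + 2 + 2 + 2 + 1 + 2 + 2 = 16.

16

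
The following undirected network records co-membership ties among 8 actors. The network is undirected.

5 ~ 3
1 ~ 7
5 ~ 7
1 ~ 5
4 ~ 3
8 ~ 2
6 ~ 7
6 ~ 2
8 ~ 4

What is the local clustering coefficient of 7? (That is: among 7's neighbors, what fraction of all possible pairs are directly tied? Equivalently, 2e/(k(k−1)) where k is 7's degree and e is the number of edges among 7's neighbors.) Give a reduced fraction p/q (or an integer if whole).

7's neighbors: 1, 5, and 6 (k = 3).
Possible neighbor pairs: C(3,2) = 3. Edges among them: 1–5 → e = 1.
Clustering(7) = 1/3.

1/3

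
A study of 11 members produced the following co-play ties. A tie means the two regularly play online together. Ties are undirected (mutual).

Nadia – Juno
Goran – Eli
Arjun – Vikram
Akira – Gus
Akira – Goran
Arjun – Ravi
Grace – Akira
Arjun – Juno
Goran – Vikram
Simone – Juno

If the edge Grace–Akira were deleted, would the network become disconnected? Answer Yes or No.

Yes

Without the Grace–Akira edge there is no alternate route between Grace and Akira, so the network disconnects. It is a bridge.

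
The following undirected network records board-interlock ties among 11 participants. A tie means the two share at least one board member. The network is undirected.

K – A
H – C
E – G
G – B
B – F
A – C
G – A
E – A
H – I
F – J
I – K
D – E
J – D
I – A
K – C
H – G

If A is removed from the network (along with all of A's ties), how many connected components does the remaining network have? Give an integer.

1

A's neighbors (C, E, G, I, and K) remain reachable from one another through other ties, so the rest of the network stays in one piece.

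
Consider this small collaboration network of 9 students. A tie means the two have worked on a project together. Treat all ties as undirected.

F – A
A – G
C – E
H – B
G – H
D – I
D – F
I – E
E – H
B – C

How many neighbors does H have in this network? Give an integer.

H is directly tied to B, E, and G. That is 3 neighbors, so the degree of H is 3.

3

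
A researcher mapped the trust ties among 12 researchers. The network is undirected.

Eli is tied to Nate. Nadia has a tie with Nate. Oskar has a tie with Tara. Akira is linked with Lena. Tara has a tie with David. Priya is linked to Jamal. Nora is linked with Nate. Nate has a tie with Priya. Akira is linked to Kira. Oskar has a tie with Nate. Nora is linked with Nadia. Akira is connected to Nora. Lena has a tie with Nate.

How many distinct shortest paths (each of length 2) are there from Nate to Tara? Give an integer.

1

The shortest distance is 2, and the only length-2 path is Nate–Oskar–Tara. So there is exactly 1 shortest path.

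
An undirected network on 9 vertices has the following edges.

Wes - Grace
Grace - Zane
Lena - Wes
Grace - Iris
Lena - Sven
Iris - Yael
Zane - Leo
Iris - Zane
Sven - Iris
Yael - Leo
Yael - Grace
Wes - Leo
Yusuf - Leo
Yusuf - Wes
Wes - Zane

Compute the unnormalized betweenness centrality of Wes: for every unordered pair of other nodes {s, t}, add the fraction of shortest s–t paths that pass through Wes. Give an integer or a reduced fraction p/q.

25/3

Pairs whose geodesics pass through Wes — Yael–Lena: 2/3; Lena–Leo: 1; Lena–Grace: 1; Lena–Zane: 1; Lena–Yusuf: 1; Leo–Grace: 1/3; Leo–Sven: 1/3; Iris–Yusuf: 2/4; Grace–Yusuf: 1; Zane–Yusuf: 1/2; Sven–Yusuf: 1.
All other pairs contribute 0.
Summing the contributions gives betweenness(Wes) = 25/3.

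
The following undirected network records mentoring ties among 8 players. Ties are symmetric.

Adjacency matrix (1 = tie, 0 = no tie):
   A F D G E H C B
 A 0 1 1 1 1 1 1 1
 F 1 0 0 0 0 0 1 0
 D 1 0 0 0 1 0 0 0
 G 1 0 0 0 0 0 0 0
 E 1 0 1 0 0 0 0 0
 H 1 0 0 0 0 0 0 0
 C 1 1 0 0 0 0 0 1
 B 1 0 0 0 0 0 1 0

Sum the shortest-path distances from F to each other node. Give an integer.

Distances from F: A:1, B:2, C:1, D:2, E:2, G:2, H:2.
Sum = 1 + 2 + 1 + 2 + 2 + 2 + 2 = 12.

12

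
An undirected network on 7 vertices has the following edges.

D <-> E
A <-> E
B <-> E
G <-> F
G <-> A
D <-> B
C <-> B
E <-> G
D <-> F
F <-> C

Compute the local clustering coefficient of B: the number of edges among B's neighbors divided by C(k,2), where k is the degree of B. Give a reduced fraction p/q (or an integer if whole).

1/3

B's neighbors: C, D, and E (k = 3).
Possible neighbor pairs: C(3,2) = 3. Edges among them: D–E → e = 1.
Clustering(B) = 1/3.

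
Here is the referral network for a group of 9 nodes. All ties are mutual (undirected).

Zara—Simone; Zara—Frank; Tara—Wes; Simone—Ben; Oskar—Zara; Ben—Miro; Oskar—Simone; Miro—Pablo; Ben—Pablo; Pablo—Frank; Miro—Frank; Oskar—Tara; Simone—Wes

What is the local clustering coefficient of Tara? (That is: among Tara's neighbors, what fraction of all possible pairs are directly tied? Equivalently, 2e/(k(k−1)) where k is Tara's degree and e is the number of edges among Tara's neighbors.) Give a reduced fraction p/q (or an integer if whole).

Tara's neighbors: Oskar and Wes (k = 2).
Possible neighbor pairs: C(2,2) = 1. Edges among them: none → e = 0.
Clustering(Tara) = 0/1.

0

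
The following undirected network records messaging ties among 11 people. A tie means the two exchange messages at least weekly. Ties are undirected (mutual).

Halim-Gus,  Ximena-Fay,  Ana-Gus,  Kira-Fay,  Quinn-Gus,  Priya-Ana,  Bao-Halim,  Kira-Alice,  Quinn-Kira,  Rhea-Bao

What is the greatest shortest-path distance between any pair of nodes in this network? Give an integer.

Eccentricity of each node (its greatest distance to any other): Alice:6, Ana:5, Bao:6, Fay:6, Gus:4, Halim:5, Kira:5, Priya:6, Quinn:4, Rhea:7, Ximena:7.
The maximum eccentricity is 7, realized for instance by the pair Ximena–Rhea via Ximena – Fay – Kira – Quinn – Gus – Halim – Bao – Rhea. So the diameter is 7.

7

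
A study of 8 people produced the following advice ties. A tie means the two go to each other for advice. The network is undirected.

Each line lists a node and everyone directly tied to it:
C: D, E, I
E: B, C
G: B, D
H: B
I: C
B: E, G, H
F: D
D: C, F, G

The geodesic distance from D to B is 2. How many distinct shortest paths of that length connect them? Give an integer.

1

The shortest distance is 2, and the only length-2 path is D–G–B. So there is exactly 1 shortest path.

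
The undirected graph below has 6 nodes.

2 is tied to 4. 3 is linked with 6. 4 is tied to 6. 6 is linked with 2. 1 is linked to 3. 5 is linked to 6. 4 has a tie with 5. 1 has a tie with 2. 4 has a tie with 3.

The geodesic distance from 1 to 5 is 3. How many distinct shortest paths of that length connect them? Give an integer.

The shortest distance is 3. The length-3 paths are: 1–3–4–5; 1–2–4–5; 1–3–6–5; 1–2–6–5.
That gives 4 distinct shortest paths.

4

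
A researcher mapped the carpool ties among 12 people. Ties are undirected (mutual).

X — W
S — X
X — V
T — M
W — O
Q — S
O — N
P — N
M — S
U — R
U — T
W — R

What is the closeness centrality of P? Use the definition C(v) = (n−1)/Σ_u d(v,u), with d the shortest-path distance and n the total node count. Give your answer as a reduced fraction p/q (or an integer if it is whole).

11/47

Distances from P: M:6, N:1, O:2, Q:6, R:4, S:5, T:6, U:5, V:5, W:3, X:4. Sum = 47.
n = 12, so closeness = 11/47.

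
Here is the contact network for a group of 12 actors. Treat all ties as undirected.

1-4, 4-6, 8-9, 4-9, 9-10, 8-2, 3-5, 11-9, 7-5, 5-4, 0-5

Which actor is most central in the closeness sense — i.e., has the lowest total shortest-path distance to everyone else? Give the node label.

4

Farness (sum of distances to all others) for each node — 0:33, 1:29, 2:39, 3:33, 4:19, 5:23, 6:29, 7:33, 8:29, 9:21, 10:31, 11:31.
The smallest farness is 19, for 4, so 4 has the highest closeness.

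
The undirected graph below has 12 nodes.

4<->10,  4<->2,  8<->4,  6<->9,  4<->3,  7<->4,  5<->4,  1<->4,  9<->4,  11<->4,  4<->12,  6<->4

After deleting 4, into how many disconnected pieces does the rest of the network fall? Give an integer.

10

Without 4, the remaining ties split the others into: {10}; {5}; {6, 9}; {12}; {7}; {3}; {8}; {2}; {1}; {11}.
That's 10 separate components.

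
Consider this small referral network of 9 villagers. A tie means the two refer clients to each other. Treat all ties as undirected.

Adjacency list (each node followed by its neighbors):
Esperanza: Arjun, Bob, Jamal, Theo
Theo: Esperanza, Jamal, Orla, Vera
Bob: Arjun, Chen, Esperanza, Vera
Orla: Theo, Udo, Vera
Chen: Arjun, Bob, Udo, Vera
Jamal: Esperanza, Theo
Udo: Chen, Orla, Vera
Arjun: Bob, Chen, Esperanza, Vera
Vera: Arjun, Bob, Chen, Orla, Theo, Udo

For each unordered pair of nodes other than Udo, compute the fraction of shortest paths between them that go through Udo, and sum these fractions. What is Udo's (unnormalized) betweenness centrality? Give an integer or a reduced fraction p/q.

1/2

Pairs whose geodesics pass through Udo — Chen–Orla: 1/2.
All other pairs contribute 0.
Summing the contributions gives betweenness(Udo) = 1/2.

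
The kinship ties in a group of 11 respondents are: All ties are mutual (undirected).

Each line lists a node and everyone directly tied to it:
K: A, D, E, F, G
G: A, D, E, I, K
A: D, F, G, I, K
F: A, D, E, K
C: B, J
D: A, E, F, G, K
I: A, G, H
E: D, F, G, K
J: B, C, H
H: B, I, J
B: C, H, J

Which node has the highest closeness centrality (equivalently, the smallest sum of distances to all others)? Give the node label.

I

Farness (sum of distances to all others) for each node — A:19, B:27, C:35, D:23, E:24, F:24, G:19, H:21, I:18, J:27, K:23.
The smallest farness is 18, for I, so I has the highest closeness.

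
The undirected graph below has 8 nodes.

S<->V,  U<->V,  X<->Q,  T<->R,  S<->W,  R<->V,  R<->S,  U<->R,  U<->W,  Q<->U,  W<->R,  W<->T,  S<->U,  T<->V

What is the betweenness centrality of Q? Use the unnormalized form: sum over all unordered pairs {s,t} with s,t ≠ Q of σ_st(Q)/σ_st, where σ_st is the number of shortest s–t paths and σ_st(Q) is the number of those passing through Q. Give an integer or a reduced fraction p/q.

6

Pairs whose geodesics pass through Q — X–R: 1; X–U: 1; X–S: 1; X–V: 1; X–W: 1; X–T: 3/3.
All other pairs contribute 0.
Summing the contributions gives betweenness(Q) = 6.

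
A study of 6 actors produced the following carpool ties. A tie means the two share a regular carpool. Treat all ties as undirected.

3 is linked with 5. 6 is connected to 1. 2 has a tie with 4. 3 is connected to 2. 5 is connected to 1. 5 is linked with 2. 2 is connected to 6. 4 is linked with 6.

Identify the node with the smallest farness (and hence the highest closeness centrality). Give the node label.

2

Farness (sum of distances to all others) for each node — 1:8, 2:6, 3:8, 4:8, 5:7, 6:7.
The smallest farness is 6, for 2, so 2 has the highest closeness.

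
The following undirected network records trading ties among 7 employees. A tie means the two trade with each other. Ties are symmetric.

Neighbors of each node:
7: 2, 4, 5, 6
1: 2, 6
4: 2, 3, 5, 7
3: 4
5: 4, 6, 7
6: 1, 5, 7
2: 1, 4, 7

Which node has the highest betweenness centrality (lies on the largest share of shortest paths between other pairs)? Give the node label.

4

Unnormalized betweenness of each node: 1:1/2, 2:5/2, 3:0, 4:11/2, 5:1, 6:3/2, 7:2.
4 has the largest value, 11/2, making it the main broker — the node through which the most shortest paths run.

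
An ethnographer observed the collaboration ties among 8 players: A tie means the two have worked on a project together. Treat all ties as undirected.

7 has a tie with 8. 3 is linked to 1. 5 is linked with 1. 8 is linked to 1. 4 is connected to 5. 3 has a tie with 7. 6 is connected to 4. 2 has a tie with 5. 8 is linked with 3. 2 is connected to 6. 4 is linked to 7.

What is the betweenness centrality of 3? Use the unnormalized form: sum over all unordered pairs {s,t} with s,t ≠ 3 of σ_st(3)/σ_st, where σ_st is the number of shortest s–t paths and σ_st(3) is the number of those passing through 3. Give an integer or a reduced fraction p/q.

1/2

Pairs whose geodesics pass through 3 — 7–1: 1/2.
All other pairs contribute 0.
Summing the contributions gives betweenness(3) = 1/2.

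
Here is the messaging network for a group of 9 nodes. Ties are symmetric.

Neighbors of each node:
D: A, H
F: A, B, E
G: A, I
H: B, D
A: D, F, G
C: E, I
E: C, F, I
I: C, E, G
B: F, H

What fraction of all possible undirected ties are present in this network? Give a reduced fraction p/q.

11/36

There are 11 edges and 9 nodes, so the maximum possible is C(9,2) = 36.
Density = 11/36.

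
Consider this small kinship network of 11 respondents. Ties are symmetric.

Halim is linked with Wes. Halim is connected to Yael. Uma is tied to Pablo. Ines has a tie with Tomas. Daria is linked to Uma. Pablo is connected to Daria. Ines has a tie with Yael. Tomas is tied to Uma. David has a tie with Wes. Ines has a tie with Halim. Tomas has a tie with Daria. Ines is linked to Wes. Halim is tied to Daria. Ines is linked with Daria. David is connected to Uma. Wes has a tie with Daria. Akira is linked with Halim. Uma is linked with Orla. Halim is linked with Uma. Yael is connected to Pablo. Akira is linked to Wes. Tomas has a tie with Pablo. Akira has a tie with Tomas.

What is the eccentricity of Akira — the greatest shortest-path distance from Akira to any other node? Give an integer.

Distances from Akira: Daria:2, David:2, Halim:1, Ines:2, Orla:3, Pablo:2, Tomas:1, Uma:2, Wes:1, Yael:2.
The largest is 3 (to Orla), so the eccentricity of Akira is 3.

3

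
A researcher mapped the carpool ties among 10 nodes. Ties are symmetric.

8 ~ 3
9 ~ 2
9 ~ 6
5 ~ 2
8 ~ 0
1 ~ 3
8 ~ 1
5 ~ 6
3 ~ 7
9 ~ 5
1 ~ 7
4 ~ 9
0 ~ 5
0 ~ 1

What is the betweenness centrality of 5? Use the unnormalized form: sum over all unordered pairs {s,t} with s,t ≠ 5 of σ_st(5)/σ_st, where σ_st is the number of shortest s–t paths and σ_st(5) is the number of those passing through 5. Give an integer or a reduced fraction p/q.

41/2

Pairs whose geodesics pass through 5 — 8–4: 1; 8–6: 1; 8–9: 1; 8–2: 1; 7–4: 1; 7–6: 1; 7–9: 1; 7–2: 1; 3–4: 2/2; 3–6: 2/2; 3–9: 2/2; 3–2: 2/2; 0–4: 1; 0–6: 1 … (+7 more pairs).
All other pairs contribute 0.
Summing the contributions gives betweenness(5) = 41/2.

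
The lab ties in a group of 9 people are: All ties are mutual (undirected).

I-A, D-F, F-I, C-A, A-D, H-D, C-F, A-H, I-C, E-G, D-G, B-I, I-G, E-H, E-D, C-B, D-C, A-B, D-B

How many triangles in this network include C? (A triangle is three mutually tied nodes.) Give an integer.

C's neighbors: A, B, D, F, and I.
Neighbor pairs that are themselves tied: C–A–B; C–A–D; C–A–I; C–B–D; C–B–I; C–D–F; C–F–I. Each forms one triangle with C, for 7 in total.

7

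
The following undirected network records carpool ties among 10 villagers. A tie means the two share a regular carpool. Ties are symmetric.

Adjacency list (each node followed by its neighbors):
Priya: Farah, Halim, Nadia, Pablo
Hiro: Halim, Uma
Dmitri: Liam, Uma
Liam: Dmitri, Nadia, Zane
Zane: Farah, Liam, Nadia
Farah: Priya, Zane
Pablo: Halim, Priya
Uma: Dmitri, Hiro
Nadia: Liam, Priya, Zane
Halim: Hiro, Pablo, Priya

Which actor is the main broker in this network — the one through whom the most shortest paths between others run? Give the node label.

Unnormalized betweenness of each node: Dmitri:29/6, Farah:11/6, Halim:23/3, Hiro:5, Liam:22/3, Nadia:19/3, Pablo:0, Priya:73/6, Uma:23/6, Zane:3.
Priya has the largest value, 73/6, making it the main broker — the node through which the most shortest paths run.

Priya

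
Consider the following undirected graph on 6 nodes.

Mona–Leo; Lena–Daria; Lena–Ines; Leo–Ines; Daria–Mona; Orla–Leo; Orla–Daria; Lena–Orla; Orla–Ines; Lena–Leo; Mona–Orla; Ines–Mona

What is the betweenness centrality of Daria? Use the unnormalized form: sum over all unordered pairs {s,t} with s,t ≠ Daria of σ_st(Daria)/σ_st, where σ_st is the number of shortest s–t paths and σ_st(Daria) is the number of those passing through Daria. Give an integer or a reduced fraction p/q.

1/4

Pairs whose geodesics pass through Daria — Mona–Lena: 1/4.
All other pairs contribute 0.
Summing the contributions gives betweenness(Daria) = 1/4.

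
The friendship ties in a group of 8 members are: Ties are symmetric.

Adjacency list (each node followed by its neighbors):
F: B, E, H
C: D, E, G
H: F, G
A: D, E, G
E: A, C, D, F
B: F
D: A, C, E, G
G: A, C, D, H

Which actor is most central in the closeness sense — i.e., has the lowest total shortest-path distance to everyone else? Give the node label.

Farness (sum of distances to all others) for each node — A:12, B:17, C:12, D:11, E:10, F:11, G:11, H:12.
The smallest farness is 10, for E, so E has the highest closeness.

E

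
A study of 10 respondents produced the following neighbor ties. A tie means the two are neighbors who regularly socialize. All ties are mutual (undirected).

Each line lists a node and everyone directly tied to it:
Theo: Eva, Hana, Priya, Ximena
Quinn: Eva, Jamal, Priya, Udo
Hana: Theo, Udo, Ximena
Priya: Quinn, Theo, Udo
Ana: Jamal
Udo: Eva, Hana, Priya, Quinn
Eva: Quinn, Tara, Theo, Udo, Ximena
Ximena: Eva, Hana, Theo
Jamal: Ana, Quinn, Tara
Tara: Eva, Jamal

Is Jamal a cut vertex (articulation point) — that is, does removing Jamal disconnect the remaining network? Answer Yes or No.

Removing Jamal leaves {Eva, Hana, Priya, Quinn, Tara, Theo, Udo, and Ximena} with no path to {Ana}, so the network splits into 2 components. Jamal is a cut vertex.

Yes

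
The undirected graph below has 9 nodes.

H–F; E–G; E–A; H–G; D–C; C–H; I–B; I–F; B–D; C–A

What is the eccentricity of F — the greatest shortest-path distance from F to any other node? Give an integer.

3

Distances from F: A:3, B:2, C:2, D:3, E:3, G:2, H:1, I:1.
The largest is 3 (to D, E, and A), so the eccentricity of F is 3.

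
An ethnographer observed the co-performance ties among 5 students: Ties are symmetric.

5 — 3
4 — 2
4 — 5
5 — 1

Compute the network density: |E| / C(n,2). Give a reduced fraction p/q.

There are 4 edges and 5 nodes, so the maximum possible is C(5,2) = 10.
Density = 4/10 = 2/5.

2/5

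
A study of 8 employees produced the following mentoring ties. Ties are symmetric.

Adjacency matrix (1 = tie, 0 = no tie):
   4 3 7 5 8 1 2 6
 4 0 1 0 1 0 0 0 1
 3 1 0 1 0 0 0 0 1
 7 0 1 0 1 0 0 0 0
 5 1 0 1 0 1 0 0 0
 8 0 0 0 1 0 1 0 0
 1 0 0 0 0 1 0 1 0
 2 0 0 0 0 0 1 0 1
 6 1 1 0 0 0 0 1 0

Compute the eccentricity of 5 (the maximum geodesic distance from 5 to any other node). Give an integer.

Distances from 5: 1:2, 2:3, 3:2, 4:1, 6:2, 7:1, 8:1.
The largest is 3 (to 2), so the eccentricity of 5 is 3.

3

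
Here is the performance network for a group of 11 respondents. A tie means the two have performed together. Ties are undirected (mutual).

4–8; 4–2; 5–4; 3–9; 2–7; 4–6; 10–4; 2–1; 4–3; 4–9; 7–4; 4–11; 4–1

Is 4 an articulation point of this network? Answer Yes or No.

Removing 4 leaves {1, 2, and 7} with no path to {3 and 9}, so the network splits into 7 components. 4 is a cut vertex.

Yes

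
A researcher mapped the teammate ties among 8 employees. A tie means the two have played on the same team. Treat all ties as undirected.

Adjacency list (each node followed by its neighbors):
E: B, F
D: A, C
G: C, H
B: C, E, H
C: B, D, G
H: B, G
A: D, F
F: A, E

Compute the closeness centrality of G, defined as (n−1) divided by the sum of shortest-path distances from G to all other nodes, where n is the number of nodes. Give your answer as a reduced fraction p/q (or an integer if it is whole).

Distances from G: A:3, B:2, C:1, D:2, E:3, F:4, H:1. Sum = 16.
n = 8, so closeness = 7/16.

7/16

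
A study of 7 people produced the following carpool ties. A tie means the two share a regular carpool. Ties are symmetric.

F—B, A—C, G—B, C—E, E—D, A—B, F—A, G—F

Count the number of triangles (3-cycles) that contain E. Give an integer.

E's neighbors are C and D, but none of them are tied to each other, so no triangle contains E.

0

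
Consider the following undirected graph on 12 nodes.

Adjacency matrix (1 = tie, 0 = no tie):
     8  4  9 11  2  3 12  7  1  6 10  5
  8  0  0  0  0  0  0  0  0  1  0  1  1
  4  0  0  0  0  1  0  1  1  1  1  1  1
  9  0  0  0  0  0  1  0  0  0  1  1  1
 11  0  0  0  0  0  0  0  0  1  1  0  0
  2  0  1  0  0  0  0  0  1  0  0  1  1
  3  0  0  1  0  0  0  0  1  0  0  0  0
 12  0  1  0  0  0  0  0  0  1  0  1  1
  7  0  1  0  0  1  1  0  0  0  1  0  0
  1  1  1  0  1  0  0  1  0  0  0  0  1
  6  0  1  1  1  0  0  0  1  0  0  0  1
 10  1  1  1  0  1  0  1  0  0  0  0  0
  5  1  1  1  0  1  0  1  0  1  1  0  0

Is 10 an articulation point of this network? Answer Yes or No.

No

Even without 10, every remaining node can still reach every other (the residual graph is connected), so 10 is not a cut vertex.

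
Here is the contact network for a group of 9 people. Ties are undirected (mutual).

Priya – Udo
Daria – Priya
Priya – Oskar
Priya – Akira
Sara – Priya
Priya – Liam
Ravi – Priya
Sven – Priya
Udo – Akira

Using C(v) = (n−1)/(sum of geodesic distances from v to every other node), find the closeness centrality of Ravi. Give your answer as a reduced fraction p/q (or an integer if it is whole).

8/15

Distances from Ravi: Akira:2, Daria:2, Liam:2, Oskar:2, Priya:1, Sara:2, Sven:2, Udo:2. Sum = 15.
n = 9, so closeness = 8/15.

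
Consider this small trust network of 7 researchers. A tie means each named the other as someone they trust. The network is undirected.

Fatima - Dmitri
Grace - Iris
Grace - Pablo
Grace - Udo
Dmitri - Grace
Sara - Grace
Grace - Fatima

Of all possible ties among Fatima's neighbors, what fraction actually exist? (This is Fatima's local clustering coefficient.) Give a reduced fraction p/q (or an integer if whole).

1

Fatima's neighbors: Dmitri and Grace (k = 2).
Possible neighbor pairs: C(2,2) = 1. Edges among them: Dmitri–Grace → e = 1.
Clustering(Fatima) = 1/1.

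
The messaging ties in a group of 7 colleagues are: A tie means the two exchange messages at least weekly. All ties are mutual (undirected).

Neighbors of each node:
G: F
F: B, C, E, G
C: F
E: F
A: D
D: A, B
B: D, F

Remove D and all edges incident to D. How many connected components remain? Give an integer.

2

Without D, the remaining ties split the others into: {B, C, E, F, G}; {A}.
That's 2 separate components.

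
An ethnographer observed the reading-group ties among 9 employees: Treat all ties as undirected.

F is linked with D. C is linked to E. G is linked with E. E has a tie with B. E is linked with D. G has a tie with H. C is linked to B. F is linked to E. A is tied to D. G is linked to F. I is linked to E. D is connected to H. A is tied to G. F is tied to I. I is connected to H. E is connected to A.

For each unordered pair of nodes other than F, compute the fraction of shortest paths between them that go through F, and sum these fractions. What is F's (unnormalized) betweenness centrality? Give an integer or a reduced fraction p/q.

Pairs whose geodesics pass through F — I–D: 1/3; I–G: 1/3; D–G: 1/4.
All other pairs contribute 0.
Summing the contributions gives betweenness(F) = 11/12.

11/12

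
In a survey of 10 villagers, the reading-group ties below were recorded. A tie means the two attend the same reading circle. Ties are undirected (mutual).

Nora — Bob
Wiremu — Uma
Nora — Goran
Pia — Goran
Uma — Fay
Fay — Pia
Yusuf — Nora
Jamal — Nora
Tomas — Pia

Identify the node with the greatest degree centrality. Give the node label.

Degrees — Bob:1, Fay:2, Goran:2, Jamal:1, Nora:4, Pia:3, Tomas:1, Uma:2, Wiremu:1, Yusuf:1.
The maximum is 4, attained only by Nora.

Nora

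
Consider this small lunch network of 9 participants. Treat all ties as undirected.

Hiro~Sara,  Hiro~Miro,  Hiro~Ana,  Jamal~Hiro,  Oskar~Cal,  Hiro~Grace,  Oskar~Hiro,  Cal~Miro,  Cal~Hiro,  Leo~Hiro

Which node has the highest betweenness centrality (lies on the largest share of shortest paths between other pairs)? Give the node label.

Hiro

Unnormalized betweenness of each node: Ana:0, Cal:1/2, Grace:0, Hiro:51/2, Jamal:0, Leo:0, Miro:0, Oskar:0, Sara:0.
Hiro has the largest value, 51/2, making it the main broker — the node through which the most shortest paths run.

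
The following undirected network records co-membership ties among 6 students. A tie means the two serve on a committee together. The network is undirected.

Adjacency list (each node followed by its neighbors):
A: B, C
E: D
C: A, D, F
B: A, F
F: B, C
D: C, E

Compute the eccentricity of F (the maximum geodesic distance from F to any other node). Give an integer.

Distances from F: A:2, B:1, C:1, D:2, E:3.
The largest is 3 (to E), so the eccentricity of F is 3.

3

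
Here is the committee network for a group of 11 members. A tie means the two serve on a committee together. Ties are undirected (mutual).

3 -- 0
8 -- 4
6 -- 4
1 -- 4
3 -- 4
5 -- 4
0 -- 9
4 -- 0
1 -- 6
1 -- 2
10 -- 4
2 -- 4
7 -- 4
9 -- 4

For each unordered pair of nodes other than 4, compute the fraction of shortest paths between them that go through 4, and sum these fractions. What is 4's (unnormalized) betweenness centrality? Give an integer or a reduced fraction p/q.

Pairs whose geodesics pass through 4 — 0–7: 1; 0–10: 1; 0–6: 1; 0–5: 1; 0–1: 1; 0–2: 1; 0–8: 1; 3–7: 1; 3–9: 1/2; 3–10: 1; 3–6: 1; 3–5: 1; 3–1: 1; 3–2: 1 … (+27 more pairs).
All other pairs contribute 0.
Summing the contributions gives betweenness(4) = 40.

40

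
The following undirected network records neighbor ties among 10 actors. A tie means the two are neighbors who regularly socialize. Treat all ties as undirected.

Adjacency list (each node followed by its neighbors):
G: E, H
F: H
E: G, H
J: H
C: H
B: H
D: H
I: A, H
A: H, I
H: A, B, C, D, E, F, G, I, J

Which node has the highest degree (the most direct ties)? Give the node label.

H

Degrees — A:2, B:1, C:1, D:1, E:2, F:1, G:2, H:9, I:2, J:1.
The maximum is 9, attained only by H.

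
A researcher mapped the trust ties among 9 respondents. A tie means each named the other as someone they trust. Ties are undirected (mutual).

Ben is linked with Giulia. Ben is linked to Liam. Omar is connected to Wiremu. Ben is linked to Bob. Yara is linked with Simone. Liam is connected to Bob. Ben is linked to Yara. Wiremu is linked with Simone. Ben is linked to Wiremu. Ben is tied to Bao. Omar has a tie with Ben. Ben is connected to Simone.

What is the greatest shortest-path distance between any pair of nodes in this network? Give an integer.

2

Eccentricity of each node (its greatest distance to any other): Bao:2, Ben:1, Bob:2, Giulia:2, Liam:2, Omar:2, Simone:2, Wiremu:2, Yara:2.
The maximum eccentricity is 2, realized for instance by the pair Bob–Omar via Bob – Ben – Omar. So the diameter is 2.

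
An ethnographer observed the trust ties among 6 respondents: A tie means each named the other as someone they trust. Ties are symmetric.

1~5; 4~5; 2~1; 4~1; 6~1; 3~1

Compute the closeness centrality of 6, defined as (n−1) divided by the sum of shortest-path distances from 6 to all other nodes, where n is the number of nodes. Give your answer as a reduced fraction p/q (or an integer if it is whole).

Distances from 6: 1:1, 2:2, 3:2, 4:2, 5:2. Sum = 9.
n = 6, so closeness = 5/9.

5/9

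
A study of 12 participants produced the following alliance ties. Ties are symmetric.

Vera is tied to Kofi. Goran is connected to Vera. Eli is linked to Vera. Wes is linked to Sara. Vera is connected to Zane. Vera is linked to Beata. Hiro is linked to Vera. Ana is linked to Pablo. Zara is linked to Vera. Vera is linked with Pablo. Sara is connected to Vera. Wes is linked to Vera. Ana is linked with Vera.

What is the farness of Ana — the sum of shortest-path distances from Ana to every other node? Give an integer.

Distances from Ana: Beata:2, Eli:2, Goran:2, Hiro:2, Kofi:2, Pablo:1, Sara:2, Vera:1, Wes:2, Zane:2, Zara:2.
Sum = 2 + 2 + 2 + 2 + 2 + 1 + 2 + 1 + 2 + 2 + 2 = 20.

20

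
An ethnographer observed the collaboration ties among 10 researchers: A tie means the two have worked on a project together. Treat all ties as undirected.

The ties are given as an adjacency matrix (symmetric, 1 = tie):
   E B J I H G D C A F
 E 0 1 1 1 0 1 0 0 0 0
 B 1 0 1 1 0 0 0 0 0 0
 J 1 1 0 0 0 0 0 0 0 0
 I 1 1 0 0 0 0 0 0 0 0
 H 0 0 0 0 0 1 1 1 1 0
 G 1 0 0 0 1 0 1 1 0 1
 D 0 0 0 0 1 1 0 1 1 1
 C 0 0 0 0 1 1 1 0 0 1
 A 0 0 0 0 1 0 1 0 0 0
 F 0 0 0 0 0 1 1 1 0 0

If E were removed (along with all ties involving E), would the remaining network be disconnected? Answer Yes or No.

Yes

Removing E leaves {B, I, and J} with no path to {A, C, D, F, G, and H}, so the network splits into 2 components. E is a cut vertex.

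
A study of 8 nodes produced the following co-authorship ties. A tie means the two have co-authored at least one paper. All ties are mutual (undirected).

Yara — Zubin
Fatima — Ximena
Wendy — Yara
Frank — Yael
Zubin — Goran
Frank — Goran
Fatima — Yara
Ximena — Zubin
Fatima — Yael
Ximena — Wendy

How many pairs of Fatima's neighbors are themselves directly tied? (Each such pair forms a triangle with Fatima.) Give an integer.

0

Fatima's neighbors are Ximena, Yael, and Yara, but none of them are tied to each other, so no triangle contains Fatima.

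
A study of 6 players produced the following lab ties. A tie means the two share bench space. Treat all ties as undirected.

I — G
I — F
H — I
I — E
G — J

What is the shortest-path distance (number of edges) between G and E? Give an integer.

One shortest route is G – I – E, which uses 2 edges, and G and E are not directly tied, so nothing shorter exists. So d(G,E) = 2.

2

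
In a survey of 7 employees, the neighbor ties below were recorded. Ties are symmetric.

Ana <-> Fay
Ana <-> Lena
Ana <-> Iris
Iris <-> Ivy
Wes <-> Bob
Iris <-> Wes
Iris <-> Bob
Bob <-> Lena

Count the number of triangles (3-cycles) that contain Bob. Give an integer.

Bob's neighbors: Iris, Lena, and Wes.
Neighbor pairs that are themselves tied: Bob–Iris–Wes. Each forms one triangle with Bob, for 1 in total.

1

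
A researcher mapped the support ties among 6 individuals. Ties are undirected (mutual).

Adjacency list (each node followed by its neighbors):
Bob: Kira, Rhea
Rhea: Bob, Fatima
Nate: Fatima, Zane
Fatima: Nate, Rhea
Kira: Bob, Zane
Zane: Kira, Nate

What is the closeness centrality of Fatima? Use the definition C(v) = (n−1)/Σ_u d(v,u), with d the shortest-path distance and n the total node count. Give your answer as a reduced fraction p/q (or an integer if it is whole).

Distances from Fatima: Bob:2, Kira:3, Nate:1, Rhea:1, Zane:2. Sum = 9.
n = 6, so closeness = 5/9.

5/9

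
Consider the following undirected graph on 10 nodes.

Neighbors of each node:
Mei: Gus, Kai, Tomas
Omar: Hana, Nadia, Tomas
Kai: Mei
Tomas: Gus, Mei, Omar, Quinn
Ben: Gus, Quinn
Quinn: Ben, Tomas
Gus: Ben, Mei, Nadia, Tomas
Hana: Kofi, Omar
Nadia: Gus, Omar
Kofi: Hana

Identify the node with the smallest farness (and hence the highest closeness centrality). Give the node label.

Farness (sum of distances to all others) for each node — Ben:23, Gus:17, Hana:23, Kai:26, Kofi:31, Mei:18, Nadia:19, Omar:17, Quinn:21, Tomas:15.
The smallest farness is 15, for Tomas, so Tomas has the highest closeness.

Tomas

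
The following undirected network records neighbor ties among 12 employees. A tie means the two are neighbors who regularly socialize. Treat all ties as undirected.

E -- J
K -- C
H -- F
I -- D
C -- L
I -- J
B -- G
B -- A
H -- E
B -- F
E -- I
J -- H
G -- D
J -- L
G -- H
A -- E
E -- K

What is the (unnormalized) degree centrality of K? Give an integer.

2

K is directly tied to C and E. That is 2 neighbors, so the degree of K is 2.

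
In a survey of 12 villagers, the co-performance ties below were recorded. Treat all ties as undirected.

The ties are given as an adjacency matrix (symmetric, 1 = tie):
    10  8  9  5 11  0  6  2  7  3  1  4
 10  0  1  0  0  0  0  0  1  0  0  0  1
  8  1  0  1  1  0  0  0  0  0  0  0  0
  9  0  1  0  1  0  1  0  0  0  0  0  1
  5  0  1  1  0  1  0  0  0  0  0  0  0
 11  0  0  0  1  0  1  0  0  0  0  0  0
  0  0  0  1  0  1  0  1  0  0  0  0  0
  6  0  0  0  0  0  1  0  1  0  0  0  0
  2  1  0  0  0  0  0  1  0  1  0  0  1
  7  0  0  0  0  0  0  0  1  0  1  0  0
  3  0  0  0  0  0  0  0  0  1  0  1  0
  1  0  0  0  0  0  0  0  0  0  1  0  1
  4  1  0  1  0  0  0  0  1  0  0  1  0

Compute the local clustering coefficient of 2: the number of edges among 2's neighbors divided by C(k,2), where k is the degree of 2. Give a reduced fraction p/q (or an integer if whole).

1/6

2's neighbors: 4, 6, 7, and 10 (k = 4).
Possible neighbor pairs: C(4,2) = 6. Edges among them: 4–10 → e = 1.
Clustering(2) = 1/6.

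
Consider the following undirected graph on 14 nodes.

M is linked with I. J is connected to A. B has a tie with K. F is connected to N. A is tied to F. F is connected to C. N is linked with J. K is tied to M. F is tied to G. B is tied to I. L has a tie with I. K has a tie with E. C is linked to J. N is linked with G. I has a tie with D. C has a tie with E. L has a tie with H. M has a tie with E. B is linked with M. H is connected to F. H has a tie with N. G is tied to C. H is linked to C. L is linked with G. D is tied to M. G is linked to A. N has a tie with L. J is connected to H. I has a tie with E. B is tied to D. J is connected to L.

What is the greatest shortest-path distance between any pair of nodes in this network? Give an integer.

Eccentricity of each node (its greatest distance to any other): A:4, B:4, C:3, D:4, E:3, F:4, G:3, H:3, I:3, J:3, K:4, L:3, M:4, N:4.
The maximum eccentricity is 4, realized for instance by the pair A–M via A – G – C – E – M. So the diameter is 4.

4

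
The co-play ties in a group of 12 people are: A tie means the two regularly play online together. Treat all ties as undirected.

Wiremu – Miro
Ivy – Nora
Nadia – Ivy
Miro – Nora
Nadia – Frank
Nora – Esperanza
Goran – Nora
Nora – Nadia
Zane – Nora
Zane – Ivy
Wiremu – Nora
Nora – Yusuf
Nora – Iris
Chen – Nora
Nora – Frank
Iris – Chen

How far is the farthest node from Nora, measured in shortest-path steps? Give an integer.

1

Distances from Nora: Chen:1, Esperanza:1, Frank:1, Goran:1, Iris:1, Ivy:1, Miro:1, Nadia:1, Wiremu:1, Yusuf:1, Zane:1.
The largest is 1 (to Wiremu, Miro, Zane, Ivy, Frank, Iris, Esperanza, Yusuf, Chen, Nadia, and Goran), so the eccentricity of Nora is 1.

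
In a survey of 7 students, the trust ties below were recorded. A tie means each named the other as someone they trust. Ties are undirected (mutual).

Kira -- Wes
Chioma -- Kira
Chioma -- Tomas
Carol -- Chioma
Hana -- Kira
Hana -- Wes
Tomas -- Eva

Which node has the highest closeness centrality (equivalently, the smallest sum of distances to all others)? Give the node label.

Chioma

Farness (sum of distances to all others) for each node — Carol:14, Chioma:9, Eva:17, Hana:14, Kira:10, Tomas:12, Wes:14.
The smallest farness is 9, for Chioma, so Chioma has the highest closeness.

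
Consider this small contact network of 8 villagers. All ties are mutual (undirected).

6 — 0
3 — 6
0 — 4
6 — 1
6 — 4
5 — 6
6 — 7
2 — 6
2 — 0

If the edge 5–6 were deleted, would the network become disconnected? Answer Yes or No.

Yes

Without the 5–6 edge there is no alternate route between 5 and 6, so the network disconnects. It is a bridge.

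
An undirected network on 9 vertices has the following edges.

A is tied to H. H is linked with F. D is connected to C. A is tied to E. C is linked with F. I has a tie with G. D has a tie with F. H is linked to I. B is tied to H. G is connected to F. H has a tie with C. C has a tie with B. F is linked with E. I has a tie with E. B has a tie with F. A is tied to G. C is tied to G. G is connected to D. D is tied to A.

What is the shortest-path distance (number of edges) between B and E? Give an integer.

One shortest route is B – F – E, which uses 2 edges, and B and E are not directly tied, so nothing shorter exists. So d(B,E) = 2.

2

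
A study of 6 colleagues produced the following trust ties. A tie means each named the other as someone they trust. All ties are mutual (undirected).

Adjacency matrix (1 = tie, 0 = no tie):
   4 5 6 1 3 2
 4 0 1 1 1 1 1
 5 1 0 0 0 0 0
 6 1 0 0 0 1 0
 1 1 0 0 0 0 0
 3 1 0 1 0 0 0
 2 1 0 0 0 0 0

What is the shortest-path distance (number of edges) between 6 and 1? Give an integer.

2

One shortest route is 6 – 4 – 1, which uses 2 edges, and 6 and 1 are not directly tied, so nothing shorter exists. So d(6,1) = 2.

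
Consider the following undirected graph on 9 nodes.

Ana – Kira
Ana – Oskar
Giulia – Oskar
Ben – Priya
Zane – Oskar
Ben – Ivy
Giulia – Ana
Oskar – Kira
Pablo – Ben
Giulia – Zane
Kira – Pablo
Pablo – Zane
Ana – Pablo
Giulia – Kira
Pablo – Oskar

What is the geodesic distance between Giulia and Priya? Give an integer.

One shortest route is Giulia – Zane – Pablo – Ben – Priya, which uses 4 edges, and at distance 3 from Giulia we only reach {Ben}, which does not include Priya. So d(Giulia,Priya) = 4.

4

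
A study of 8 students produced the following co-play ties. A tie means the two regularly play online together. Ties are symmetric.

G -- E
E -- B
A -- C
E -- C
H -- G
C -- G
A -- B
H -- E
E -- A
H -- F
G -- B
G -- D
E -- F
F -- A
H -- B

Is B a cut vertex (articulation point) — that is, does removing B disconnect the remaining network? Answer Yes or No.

No

Even without B, every remaining node can still reach every other (the residual graph is connected), so B is not a cut vertex.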